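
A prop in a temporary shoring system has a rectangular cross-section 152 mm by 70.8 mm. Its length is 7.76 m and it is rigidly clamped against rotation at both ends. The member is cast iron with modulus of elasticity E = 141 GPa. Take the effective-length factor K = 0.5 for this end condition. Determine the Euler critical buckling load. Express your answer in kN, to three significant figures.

Buckling occurs about the weak axis: I_min = h·b³/12 with b = 70.8 mm (the shorter side).
I_min = 152×70.8³/12 = 4.495×10^6 mm⁴
I = 4.495×10^6 mm⁴ = 4.495×10^-6 m⁴
Effective length L_e = K·L = 0.5 × 7.76 = 3.880 m
P_cr = π²EI / L_e² = π² × 141×10⁹ × 4.495×10^-6 / 3.880² = 4.155×10^5 N

P_cr ≈ 416 kN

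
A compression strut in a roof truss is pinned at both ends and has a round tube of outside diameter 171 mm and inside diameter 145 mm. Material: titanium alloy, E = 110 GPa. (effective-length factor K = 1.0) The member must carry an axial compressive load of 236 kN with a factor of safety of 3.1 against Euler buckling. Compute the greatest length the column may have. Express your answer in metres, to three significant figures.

d_o = 171 mm, d_i = 145 mm
I = π(d_o⁴ − d_i⁴)/64 = π(171⁴ − 145.0⁴)/64 = 2.027×10^7 mm⁴
I = 2.027×10^-5 m⁴
Required critical load P_cr = n·P = 3.1 × 236 = 731.6 kN = 7.316×10^5 N
From P_cr = π²EI/(K·L)²:  L = (1/K)·√(π²EI/P_cr) = (1/1)·√(π²×1.10×10^11×2.027×10^-5/7.316×10^5)
L = 5.48 m

L_max ≈ 5.48 m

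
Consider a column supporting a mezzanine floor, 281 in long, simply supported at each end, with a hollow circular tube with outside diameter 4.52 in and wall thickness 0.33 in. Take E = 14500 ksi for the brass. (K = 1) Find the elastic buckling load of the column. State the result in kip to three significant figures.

Inner diameter d_i = 4.52 − 2×0.33 = 3.860 in
I = π(d_o⁴ − d_i⁴)/64 = π(4.52⁴ − 3.860⁴)/64 = 9.592 in⁴
Effective length L_e = K·L = 1 × 281 = 281.0 in
P_cr = π²EI / L_e² = π² × 14500×10³ × 9.592 / 281.0² = 1.738×10^4 lb

P_cr ≈ 17.4 kip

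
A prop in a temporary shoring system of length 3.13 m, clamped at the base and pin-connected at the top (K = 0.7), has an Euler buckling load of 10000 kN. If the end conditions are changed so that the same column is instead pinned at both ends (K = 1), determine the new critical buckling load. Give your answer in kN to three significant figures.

P_cr ∝ 1/K², so P_cr,new = P_cr,old × (K_old/K_new)² = 10000 × (0.7/1)²
= 10000 × 0.4900 = 4900 kN

P_cr ≈ 4900 kN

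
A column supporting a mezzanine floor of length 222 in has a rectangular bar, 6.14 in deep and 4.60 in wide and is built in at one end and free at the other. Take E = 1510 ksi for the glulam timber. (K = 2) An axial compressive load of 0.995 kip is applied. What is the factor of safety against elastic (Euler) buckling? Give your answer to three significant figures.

n ≈ 3.78

Buckling occurs about the weak axis: I_min = h·b³/12 with b = 4.60 in (the shorter side).
I_min = 6.14×4.60³/12 = 49.80 in⁴
Effective length L_e = K·L = 2 × 222 = 444.0 in
P_cr = π²EI / L_e² = π² × 1510×10³ × 49.80 / 444.0² = 3.765×10^3 lb
Factor of safety n = P_cr / P = 3.7651 / 0.995 = 3.78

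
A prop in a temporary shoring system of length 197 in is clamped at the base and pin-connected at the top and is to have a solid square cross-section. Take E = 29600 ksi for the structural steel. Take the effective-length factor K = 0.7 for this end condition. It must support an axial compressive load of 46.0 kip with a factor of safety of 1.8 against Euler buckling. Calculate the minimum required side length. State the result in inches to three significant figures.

a ≈ 2.84 in

Required P_cr = n·P = 1.8 × 46.0 = 82.80 kip
L_e = K·L = 0.7 × 197 = 137.9 in
Required I = P_cr·L_e²/(π²E) = 8.280×10^4 × 137.9² / (π² × 2.96×10^7) = 5.390 in⁴
Solid square: I = a⁴/12  ⇒  a = (12I)^(1/4) = (12×5.390)^(1/4) = 2.84 in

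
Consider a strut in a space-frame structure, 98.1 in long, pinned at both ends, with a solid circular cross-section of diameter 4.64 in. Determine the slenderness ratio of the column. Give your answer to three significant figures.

I = πd⁴/64 = π×4.64⁴/64 = 22.75 in⁴
A = 16.91 in²;  r_min = √(I/A) = √(22.75/16.91) = 1.160 in
L_e = K·L = 1 × 98.1 = 98.10 in
λ = L_e / r_min = 98.100 / 1.160 = 84.6

λ ≈ 84.6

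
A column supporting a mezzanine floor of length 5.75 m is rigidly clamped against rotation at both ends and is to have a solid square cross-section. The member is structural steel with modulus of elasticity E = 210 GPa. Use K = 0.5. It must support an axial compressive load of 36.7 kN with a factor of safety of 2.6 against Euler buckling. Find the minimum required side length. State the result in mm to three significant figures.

Required P_cr = n·P = 2.6 × 36.7 = 95.42 kN
L_e = K·L = 0.5 × 5.75 = 2.875 m
Required I = P_cr·L_e²/(π²E) = 9.542×10^4 × 2.875² / (π² × 2.10×10^11) = 3.805×10^-7 m⁴
I_req = 3.805×10^5 mm⁴
Solid square: I = a⁴/12  ⇒  a = (12I)^(1/4) = (12×3.805×10^5)^(1/4) = 46.2 mm

a ≈ 46.2 mm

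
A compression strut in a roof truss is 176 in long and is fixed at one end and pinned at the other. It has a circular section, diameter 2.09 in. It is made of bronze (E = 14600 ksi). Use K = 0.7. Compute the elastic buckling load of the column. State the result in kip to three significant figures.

P_cr ≈ 8.89 kip

I = πd⁴/64 = π×2.09⁴/64 = 0.9366 in⁴
Effective length L_e = K·L = 0.7 × 176 = 123.2 in
P_cr = π²EI / L_e² = π² × 14600×10³ × 0.9366 / 123.2² = 8.892×10^3 lb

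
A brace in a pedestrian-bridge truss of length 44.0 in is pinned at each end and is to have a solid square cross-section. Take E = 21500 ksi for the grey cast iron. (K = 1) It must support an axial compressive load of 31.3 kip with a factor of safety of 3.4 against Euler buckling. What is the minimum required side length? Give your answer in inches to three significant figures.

Required P_cr = n·P = 3.4 × 31.3 = 106.4 kip
L_e = K·L = 1 × 44.0 = 44.00 in
Required I = P_cr·L_e²/(π²E) = 1.064×10^5 × 44.00² / (π² × 2.15×10^7) = 0.9709 in⁴
Solid square: I = a⁴/12  ⇒  a = (12I)^(1/4) = (12×0.9709)^(1/4) = 1.85 in

a ≈ 1.85 in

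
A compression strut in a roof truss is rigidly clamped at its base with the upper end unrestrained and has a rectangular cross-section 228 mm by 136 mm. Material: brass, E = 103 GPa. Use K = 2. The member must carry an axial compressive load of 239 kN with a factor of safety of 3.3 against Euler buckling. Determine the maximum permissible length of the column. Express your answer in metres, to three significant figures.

Buckling occurs about the weak axis: I_min = h·b³/12 with b = 136 mm (the shorter side).
I_min = 228×136³/12 = 4.779×10^7 mm⁴
I = 4.779×10^-5 m⁴
Required critical load P_cr = n·P = 3.3 × 239 = 788.7 kN = 7.887×10^5 N
From P_cr = π²EI/(K·L)²:  L = (1/K)·√(π²EI/P_cr) = (1/2)·√(π²×1.03×10^11×4.779×10^-5/7.887×10^5)
L = 3.92 m

L_max ≈ 3.92 m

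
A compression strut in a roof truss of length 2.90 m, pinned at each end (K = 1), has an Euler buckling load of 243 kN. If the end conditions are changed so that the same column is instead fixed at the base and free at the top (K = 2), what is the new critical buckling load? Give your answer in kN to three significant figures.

P_cr ∝ 1/K², so P_cr,new = P_cr,old × (K_old/K_new)² = 243 × (1/2)²
= 243 × 0.2500 = 60.8 kN

P_cr ≈ 60.8 kN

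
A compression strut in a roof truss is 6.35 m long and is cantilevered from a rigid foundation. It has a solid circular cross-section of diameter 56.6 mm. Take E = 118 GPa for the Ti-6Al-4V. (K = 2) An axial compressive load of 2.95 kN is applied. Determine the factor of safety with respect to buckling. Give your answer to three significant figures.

n ≈ 1.23

I = πd⁴/64 = π×56.6⁴/64 = 5.038×10^5 mm⁴
I = 5.038×10^5 mm⁴ = 5.038×10^-7 m⁴
Effective length L_e = K·L = 2 × 6.35 = 12.70 m
P_cr = π²EI / L_e² = π² × 118×10⁹ × 5.038×10^-7 / 12.70² = 3.638×10^3 N
Factor of safety n = P_cr / P = 3.6376 / 2.95 = 1.23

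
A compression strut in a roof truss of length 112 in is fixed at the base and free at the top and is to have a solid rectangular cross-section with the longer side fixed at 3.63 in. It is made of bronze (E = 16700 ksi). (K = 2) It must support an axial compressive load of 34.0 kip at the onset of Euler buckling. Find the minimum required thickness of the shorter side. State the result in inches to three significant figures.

b ≈ 3.25 in

L_e = K·L = 2 × 112 = 224.0 in
Required I = P_cr·L_e²/(π²E) = 3.400×10^4 × 224.0² / (π² × 1.67×10^7) = 10.35 in⁴
Rectangle, weak axis: I_min = h·b³/12 with h = 3.63 in fixed  ⇒  b = (12I/h)^(1/3) = 3.25 in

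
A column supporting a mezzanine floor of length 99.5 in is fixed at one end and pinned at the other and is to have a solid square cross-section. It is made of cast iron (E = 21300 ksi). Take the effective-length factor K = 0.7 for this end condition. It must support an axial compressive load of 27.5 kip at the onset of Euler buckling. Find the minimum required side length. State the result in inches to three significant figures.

L_e = K·L = 0.7 × 99.5 = 69.65 in
Required I = P_cr·L_e²/(π²E) = 2.750×10^4 × 69.65² / (π² × 2.13×10^7) = 0.6346 in⁴
Solid square: I = a⁴/12  ⇒  a = (12I)^(1/4) = (12×0.6346)^(1/4) = 1.66 in

a ≈ 1.66 in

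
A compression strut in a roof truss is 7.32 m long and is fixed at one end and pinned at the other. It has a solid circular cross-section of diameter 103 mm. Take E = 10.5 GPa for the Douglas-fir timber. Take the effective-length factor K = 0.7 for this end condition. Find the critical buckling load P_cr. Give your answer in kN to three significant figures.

P_cr ≈ 21.8 kN

I = πd⁴/64 = π×103⁴/64 = 5.525×10^6 mm⁴
I = 5.525×10^6 mm⁴ = 5.525×10^-6 m⁴
Effective length L_e = K·L = 0.7 × 7.32 = 5.124 m
P_cr = π²EI / L_e² = π² × 10.5×10⁹ × 5.525×10^-6 / 5.124² = 2.181×10^4 N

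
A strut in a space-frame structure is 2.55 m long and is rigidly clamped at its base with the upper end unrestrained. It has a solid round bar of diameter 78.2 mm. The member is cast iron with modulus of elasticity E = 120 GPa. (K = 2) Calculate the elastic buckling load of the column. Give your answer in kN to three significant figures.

I = πd⁴/64 = π×78.2⁴/64 = 1.836×10^6 mm⁴
I = 1.836×10^6 mm⁴ = 1.836×10^-6 m⁴
Effective length L_e = K·L = 2 × 2.55 = 5.100 m
P_cr = π²EI / L_e² = π² × 120×10⁹ × 1.836×10^-6 / 5.100² = 8.359×10^4 N

P_cr ≈ 83.6 kN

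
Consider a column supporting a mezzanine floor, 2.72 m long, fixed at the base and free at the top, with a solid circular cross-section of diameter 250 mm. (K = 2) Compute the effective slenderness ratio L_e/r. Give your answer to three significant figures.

λ ≈ 87.0

I = πd⁴/64 = π×250⁴/64 = 1.917×10^8 mm⁴
A = 4.909×10^4 mm²;  r_min = √(I/A) = √(1.917×10^8/4.909×10^4) = 62.50 mm
L_e = K·L = 2 × 2.72 m = 5.440 m = 5440.0 mm
λ = L_e / r_min = 5440.0 / 62.50 = 87.0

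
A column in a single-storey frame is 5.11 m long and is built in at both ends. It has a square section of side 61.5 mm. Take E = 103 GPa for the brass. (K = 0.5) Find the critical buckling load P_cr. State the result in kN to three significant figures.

P_cr ≈ 186 kN

I = a⁴/12 = 61.5⁴/12 = 1.192×10^6 mm⁴
I = 1.192×10^6 mm⁴ = 1.192×10^-6 m⁴
Effective length L_e = K·L = 0.5 × 5.11 = 2.555 m
P_cr = π²EI / L_e² = π² × 103×10⁹ × 1.192×10^-6 / 2.555² = 1.856×10^5 N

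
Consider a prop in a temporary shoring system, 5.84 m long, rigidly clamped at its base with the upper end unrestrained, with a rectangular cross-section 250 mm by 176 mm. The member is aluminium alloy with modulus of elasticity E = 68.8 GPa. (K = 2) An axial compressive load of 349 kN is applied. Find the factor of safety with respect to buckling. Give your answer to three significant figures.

Buckling occurs about the weak axis: I_min = h·b³/12 with b = 176 mm (the shorter side).
I_min = 250×176³/12 = 1.136×10^8 mm⁴
I = 1.136×10^8 mm⁴ = 1.136×10^-4 m⁴
Effective length L_e = K·L = 2 × 5.84 = 11.68 m
P_cr = π²EI / L_e² = π² × 68.8×10⁹ × 1.136×10^-4 / 11.68² = 5.653×10^5 N
Factor of safety n = P_cr / P = 565.33 / 349 = 1.62

n ≈ 1.62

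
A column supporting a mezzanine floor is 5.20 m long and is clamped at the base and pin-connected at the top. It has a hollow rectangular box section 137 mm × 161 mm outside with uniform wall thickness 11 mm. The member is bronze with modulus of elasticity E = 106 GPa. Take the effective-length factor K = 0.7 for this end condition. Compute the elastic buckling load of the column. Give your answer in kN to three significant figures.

P_cr ≈ 1330 kN

Inner dimensions: h_i = 161 − 2×11 = 139.0 mm, b_i = 137 − 2×11 = 115.0 mm
Weak-axis I_min = (h_o·b_o³ − h_i·b_i³)/12 with b_o = 137, b_i = 115.0 mm (shorter outer/inner sides).
I_min = (161×137³ − 139.0×115.0³)/12 = 1.688×10^7 mm⁴
I = 1.688×10^7 mm⁴ = 1.688×10^-5 m⁴
Effective length L_e = K·L = 0.7 × 5.20 = 3.640 m
P_cr = π²EI / L_e² = π² × 106×10⁹ × 1.688×10^-5 / 3.640² = 1.333×10^6 N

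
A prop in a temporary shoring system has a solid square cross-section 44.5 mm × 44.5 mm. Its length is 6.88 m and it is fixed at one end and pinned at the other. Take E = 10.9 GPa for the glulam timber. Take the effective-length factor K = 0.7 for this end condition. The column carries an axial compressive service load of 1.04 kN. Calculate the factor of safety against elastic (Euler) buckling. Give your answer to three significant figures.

I = a⁴/12 = 44.5⁴/12 = 3.268×10^5 mm⁴
I = 3.268×10^5 mm⁴ = 3.268×10^-7 m⁴
Effective length L_e = K·L = 0.7 × 6.88 = 4.816 m
P_cr = π²EI / L_e² = π² × 10.9×10⁹ × 3.268×10^-7 / 4.816² = 1.516×10^3 N
Factor of safety n = P_cr / P = 1.5157 / 1.04 = 1.46

n ≈ 1.46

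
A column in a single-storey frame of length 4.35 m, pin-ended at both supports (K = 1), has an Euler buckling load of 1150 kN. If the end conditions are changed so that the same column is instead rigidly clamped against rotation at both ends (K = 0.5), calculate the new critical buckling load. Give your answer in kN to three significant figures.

P_cr ≈ 4600 kN

P_cr ∝ 1/K², so P_cr,new = P_cr,old × (K_old/K_new)² = 1150 × (1/0.5)²
= 1150 × 4.000 = 4600 kN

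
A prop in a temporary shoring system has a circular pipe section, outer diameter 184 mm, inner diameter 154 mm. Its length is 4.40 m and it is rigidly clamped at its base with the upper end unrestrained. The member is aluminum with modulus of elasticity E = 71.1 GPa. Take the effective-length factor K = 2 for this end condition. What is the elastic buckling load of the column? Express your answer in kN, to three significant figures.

d_o = 184 mm, d_i = 154 mm
I = π(d_o⁴ − d_i⁴)/64 = π(184⁴ − 154.0⁴)/64 = 2.866×10^7 mm⁴
I = 2.866×10^7 mm⁴ = 2.866×10^-5 m⁴
Effective length L_e = K·L = 2 × 4.40 = 8.800 m
P_cr = π²EI / L_e² = π² × 71.1×10⁹ × 2.866×10^-5 / 8.800² = 2.597×10^5 N

P_cr ≈ 260 kN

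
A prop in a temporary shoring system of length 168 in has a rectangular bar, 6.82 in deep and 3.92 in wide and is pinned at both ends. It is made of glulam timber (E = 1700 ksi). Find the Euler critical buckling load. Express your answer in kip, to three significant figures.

Buckling occurs about the weak axis: I_min = h·b³/12 with b = 3.92 in (the shorter side).
I_min = 6.82×3.92³/12 = 34.23 in⁴
Effective length L_e = K·L = 1 × 168 = 168.0 in
P_cr = π²EI / L_e² = π² × 1700×10³ × 34.23 / 168.0² = 2.035×10^4 lb

P_cr ≈ 20.4 kip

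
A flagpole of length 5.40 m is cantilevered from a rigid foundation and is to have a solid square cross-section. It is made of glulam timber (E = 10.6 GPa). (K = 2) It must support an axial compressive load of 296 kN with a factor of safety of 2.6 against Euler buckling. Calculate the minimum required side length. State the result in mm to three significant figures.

a ≈ 319 mm

Required P_cr = n·P = 2.6 × 296 = 769.6 kN
L_e = K·L = 2 × 5.40 = 10.80 m
Required I = P_cr·L_e²/(π²E) = 7.696×10^5 × 10.80² / (π² × 1.06×10^10) = 8.580×10^-4 m⁴
I_req = 8.580×10^8 mm⁴
Solid square: I = a⁴/12  ⇒  a = (12I)^(1/4) = (12×8.580×10^8)^(1/4) = 319 mm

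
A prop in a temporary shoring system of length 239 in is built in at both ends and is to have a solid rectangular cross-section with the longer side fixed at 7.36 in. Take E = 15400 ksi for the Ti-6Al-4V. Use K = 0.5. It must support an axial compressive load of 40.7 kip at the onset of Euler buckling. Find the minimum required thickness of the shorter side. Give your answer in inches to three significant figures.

L_e = K·L = 0.5 × 239 = 119.5 in
Required I = P_cr·L_e²/(π²E) = 4.070×10^4 × 119.5² / (π² × 1.54×10^7) = 3.824 in⁴
Rectangle, weak axis: I_min = h·b³/12 with h = 7.36 in fixed  ⇒  b = (12I/h)^(1/3) = 1.84 in

b ≈ 1.84 in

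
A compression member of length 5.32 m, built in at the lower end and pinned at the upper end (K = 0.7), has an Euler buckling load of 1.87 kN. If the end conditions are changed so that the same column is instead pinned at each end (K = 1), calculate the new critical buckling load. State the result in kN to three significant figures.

P_cr ≈ 0.916 kN

P_cr ∝ 1/K², so P_cr,new = P_cr,old × (K_old/K_new)² = 1.87 × (0.7/1)²
= 1.87 × 0.4900 = 0.916 kN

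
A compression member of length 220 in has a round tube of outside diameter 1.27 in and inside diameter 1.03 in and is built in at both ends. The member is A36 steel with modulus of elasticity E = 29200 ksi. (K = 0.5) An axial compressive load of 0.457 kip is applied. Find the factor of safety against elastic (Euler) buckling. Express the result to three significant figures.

d_o = 1.27 in, d_i = 1.03 in
I = π(d_o⁴ − d_i⁴)/64 = π(1.27⁴ − 1.030⁴)/64 = 7.245×10^-2 in⁴
Effective length L_e = K·L = 0.5 × 220 = 110.0 in
P_cr = π²EI / L_e² = π² × 29200×10³ × 7.245×10^-2 / 110.0² = 1.726×10^3 lb
Factor of safety n = P_cr / P = 1.7256 / 0.457 = 3.78

n ≈ 3.78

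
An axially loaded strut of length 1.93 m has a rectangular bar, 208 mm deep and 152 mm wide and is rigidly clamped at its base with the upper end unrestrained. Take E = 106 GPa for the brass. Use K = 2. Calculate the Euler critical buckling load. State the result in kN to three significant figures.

Buckling occurs about the weak axis: I_min = h·b³/12 with b = 152 mm (the shorter side).
I_min = 208×152³/12 = 6.087×10^7 mm⁴
I = 6.087×10^7 mm⁴ = 6.087×10^-5 m⁴
Effective length L_e = K·L = 2 × 1.93 = 3.860 m
P_cr = π²EI / L_e² = π² × 106×10⁹ × 6.087×10^-5 / 3.860² = 4.274×10^6 N

P_cr ≈ 4270 kN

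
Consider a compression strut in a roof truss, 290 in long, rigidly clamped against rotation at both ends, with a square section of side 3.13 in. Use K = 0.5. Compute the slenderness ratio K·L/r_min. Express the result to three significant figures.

For a square r = a/√12 = 3.13/√12 = 0.9036 in
L_e = K·L = 0.5 × 290 = 145.0 in
λ = L_e / r_min = 145.00 / 0.9036 = 160

λ ≈ 160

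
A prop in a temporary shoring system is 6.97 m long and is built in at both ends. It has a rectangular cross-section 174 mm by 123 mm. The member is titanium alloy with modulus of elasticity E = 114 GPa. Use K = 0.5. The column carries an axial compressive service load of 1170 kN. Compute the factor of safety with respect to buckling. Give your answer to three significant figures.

n ≈ 2.14

Buckling occurs about the weak axis: I_min = h·b³/12 with b = 123 mm (the shorter side).
I_min = 174×123³/12 = 2.698×10^7 mm⁴
I = 2.698×10^7 mm⁴ = 2.698×10^-5 m⁴
Effective length L_e = K·L = 0.5 × 6.97 = 3.485 m
P_cr = π²EI / L_e² = π² × 114×10⁹ × 2.698×10^-5 / 3.485² = 2.500×10^6 N
Factor of safety n = P_cr / P = 2499.7 / 1170 = 2.14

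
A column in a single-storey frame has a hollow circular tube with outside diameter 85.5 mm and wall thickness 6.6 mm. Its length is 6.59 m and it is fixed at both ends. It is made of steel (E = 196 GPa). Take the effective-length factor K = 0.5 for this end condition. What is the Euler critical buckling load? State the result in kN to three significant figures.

Inner diameter d_i = 85.5 − 2×6.6 = 72.30 mm
I = π(d_o⁴ − d_i⁴)/64 = π(85.5⁴ − 72.30⁴)/64 = 1.282×10^6 mm⁴
I = 1.282×10^6 mm⁴ = 1.282×10^-6 m⁴
Effective length L_e = K·L = 0.5 × 6.59 = 3.295 m
P_cr = π²EI / L_e² = π² × 196×10⁹ × 1.282×10^-6 / 3.295² = 2.284×10^5 N

P_cr ≈ 228 kN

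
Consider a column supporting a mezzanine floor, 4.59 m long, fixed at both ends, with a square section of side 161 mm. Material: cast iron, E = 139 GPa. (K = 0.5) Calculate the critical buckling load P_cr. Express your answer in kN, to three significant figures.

P_cr ≈ 14600 kN

I = a⁴/12 = 161⁴/12 = 5.599×10^7 mm⁴
I = 5.599×10^7 mm⁴ = 5.599×10^-5 m⁴
Effective length L_e = K·L = 0.5 × 4.59 = 2.295 m
P_cr = π²EI / L_e² = π² × 139×10⁹ × 5.599×10^-5 / 2.295² = 1.458×10^7 N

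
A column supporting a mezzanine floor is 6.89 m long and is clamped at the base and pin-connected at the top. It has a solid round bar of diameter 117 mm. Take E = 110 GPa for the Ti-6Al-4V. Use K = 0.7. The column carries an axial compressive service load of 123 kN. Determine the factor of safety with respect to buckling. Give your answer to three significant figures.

n ≈ 3.49

I = πd⁴/64 = π×117⁴/64 = 9.198×10^6 mm⁴
I = 9.198×10^6 mm⁴ = 9.198×10^-6 m⁴
Effective length L_e = K·L = 0.7 × 6.89 = 4.823 m
P_cr = π²EI / L_e² = π² × 110×10⁹ × 9.198×10^-6 / 4.823² = 4.293×10^5 N
Factor of safety n = P_cr / P = 429.31 / 123 = 3.49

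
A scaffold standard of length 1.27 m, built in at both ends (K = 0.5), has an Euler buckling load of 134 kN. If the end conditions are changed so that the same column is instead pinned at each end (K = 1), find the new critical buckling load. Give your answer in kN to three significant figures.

P_cr ∝ 1/K², so P_cr,new = P_cr,old × (K_old/K_new)² = 134 × (0.5/1)²
= 134 × 0.2500 = 33.5 kN

P_cr ≈ 33.5 kN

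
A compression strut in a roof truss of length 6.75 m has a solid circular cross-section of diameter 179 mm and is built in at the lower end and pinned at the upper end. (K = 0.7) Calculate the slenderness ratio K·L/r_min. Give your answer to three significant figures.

For a solid circle r = d/4 = 179/4 = 44.75 mm
L_e = K·L = 0.7 × 6.75 m = 4.725 m = 4725.0 mm
λ = L_e / r_min = 4725.0 / 44.75 = 106

λ ≈ 106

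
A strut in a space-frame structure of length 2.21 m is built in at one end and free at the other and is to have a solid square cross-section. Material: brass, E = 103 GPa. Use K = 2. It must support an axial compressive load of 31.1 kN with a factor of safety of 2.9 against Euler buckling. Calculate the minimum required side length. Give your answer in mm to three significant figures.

Required P_cr = n·P = 2.9 × 31.1 = 90.19 kN
L_e = K·L = 2 × 2.21 = 4.420 m
Required I = P_cr·L_e²/(π²E) = 9.019×10^4 × 4.420² / (π² × 1.03×10^11) = 1.733×10^-6 m⁴
I_req = 1.733×10^6 mm⁴
Solid square: I = a⁴/12  ⇒  a = (12I)^(1/4) = (12×1.733×10^6)^(1/4) = 67.5 mm

a ≈ 67.5 mm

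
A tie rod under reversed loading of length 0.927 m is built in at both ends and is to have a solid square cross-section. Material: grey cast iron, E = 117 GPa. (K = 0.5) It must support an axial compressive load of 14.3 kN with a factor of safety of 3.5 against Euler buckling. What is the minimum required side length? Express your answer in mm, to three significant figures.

a ≈ 18.3 mm

Required P_cr = n·P = 3.5 × 14.3 = 50.05 kN
L_e = K·L = 0.5 × 0.927 = 0.4635 m
Required I = P_cr·L_e²/(π²E) = 5.005×10^4 × 0.4635² / (π² × 1.17×10^11) = 9.311×10^-9 m⁴
I_req = 9.311×10^3 mm⁴
Solid square: I = a⁴/12  ⇒  a = (12I)^(1/4) = (12×9.311×10^3)^(1/4) = 18.3 mm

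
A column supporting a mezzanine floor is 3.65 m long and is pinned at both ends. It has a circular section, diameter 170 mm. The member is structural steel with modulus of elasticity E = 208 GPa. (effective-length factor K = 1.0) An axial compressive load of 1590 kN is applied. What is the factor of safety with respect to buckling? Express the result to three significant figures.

I = πd⁴/64 = π×170⁴/64 = 4.100×10^7 mm⁴
I = 4.100×10^7 mm⁴ = 4.100×10^-5 m⁴
Effective length L_e = K·L = 1 × 3.65 = 3.650 m
P_cr = π²EI / L_e² = π² × 208×10⁹ × 4.100×10^-5 / 3.650² = 6.317×10^6 N
Factor of safety n = P_cr / P = 6317.5 / 1590 = 3.97

n ≈ 3.97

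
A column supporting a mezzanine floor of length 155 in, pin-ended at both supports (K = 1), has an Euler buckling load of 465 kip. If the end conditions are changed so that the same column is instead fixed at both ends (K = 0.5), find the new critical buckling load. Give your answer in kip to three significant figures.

P_cr ≈ 1860 kip

P_cr ∝ 1/K², so P_cr,new = P_cr,old × (K_old/K_new)² = 465 × (1/0.5)²
= 465 × 4.000 = 1860 kip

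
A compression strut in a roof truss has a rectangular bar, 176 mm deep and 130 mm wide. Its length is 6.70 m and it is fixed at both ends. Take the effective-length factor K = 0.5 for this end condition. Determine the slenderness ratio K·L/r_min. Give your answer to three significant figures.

λ ≈ 89.3

For a rectangle r_min = b/√12 = 130/√12 = 37.53 mm
L_e = K·L = 0.5 × 6.70 m = 3.350 m = 3350.0 mm
λ = L_e / r_min = 3350.0 / 37.53 = 89.3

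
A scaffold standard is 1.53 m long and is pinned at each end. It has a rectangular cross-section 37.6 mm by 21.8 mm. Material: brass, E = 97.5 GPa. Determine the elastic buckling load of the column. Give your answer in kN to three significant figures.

P_cr ≈ 13.3 kN

Buckling occurs about the weak axis: I_min = h·b³/12 with b = 21.8 mm (the shorter side).
I_min = 37.6×21.8³/12 = 3.246×10^4 mm⁴
I = 3.246×10^4 mm⁴ = 3.246×10^-8 m⁴
Effective length L_e = K·L = 1 × 1.53 = 1.530 m
P_cr = π²EI / L_e² = π² × 97.5×10⁹ × 3.246×10^-8 / 1.530² = 1.334×10^4 N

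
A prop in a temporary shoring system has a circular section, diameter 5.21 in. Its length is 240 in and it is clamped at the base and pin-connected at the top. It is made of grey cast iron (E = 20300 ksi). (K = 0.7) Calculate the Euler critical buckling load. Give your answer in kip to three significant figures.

I = πd⁴/64 = π×5.21⁴/64 = 36.17 in⁴
Effective length L_e = K·L = 0.7 × 240 = 168.0 in
P_cr = π²EI / L_e² = π² × 20300×10³ × 36.17 / 168.0² = 2.567×10^5 lb

P_cr ≈ 257 kip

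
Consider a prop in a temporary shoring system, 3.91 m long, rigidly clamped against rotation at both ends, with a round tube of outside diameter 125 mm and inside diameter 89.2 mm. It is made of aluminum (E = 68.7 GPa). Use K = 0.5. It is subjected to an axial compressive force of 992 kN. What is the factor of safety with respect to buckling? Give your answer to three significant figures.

d_o = 125 mm, d_i = 89.2 mm
I = π(d_o⁴ − d_i⁴)/64 = π(125⁴ − 89.20⁴)/64 = 8.877×10^6 mm⁴
I = 8.877×10^6 mm⁴ = 8.877×10^-6 m⁴
Effective length L_e = K·L = 0.5 × 3.91 = 1.955 m
P_cr = π²EI / L_e² = π² × 68.7×10⁹ × 8.877×10^-6 / 1.955² = 1.575×10^6 N
Factor of safety n = P_cr / P = 1574.7 / 992 = 1.59

n ≈ 1.59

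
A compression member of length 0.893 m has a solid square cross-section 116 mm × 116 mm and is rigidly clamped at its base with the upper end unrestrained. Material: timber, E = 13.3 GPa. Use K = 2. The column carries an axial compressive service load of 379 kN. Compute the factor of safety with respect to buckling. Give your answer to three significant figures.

I = a⁴/12 = 116⁴/12 = 1.509×10^7 mm⁴
I = 1.509×10^7 mm⁴ = 1.509×10^-5 m⁴
Effective length L_e = K·L = 2 × 0.893 = 1.786 m
P_cr = π²EI / L_e² = π² × 13.3×10⁹ × 1.509×10^-5 / 1.786² = 6.209×10^5 N
Factor of safety n = P_cr / P = 620.93 / 379 = 1.64

n ≈ 1.64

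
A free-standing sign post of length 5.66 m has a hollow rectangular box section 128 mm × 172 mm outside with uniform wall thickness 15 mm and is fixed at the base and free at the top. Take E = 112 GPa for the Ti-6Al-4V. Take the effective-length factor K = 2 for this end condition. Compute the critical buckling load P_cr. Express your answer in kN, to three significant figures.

Inner dimensions: h_i = 172 − 2×15 = 142.0 mm, b_i = 128 − 2×15 = 98.00 mm
Weak-axis I_min = (h_o·b_o³ − h_i·b_i³)/12 with b_o = 128, b_i = 98.00 mm (shorter outer/inner sides).
I_min = (172×128³ − 142.0×98.00³)/12 = 1.892×10^7 mm⁴
I = 1.892×10^7 mm⁴ = 1.892×10^-5 m⁴
Effective length L_e = K·L = 2 × 5.66 = 11.32 m
P_cr = π²EI / L_e² = π² × 112×10⁹ × 1.892×10^-5 / 11.32² = 1.632×10^5 N

P_cr ≈ 163 kN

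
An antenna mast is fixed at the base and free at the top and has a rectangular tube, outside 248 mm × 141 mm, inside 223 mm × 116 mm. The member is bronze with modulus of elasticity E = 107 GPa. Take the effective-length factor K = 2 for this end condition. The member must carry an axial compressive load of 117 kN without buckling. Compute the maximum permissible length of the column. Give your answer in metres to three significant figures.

L_max ≈ 8.08 m

Weak-axis I_min = (h_o·b_o³ − h_i·b_i³)/12 with b_o = 141, b_i = 116.0 mm (shorter outer/inner sides).
I_min = (248×141³ − 223.0×116.0³)/12 = 2.893×10^7 mm⁴
I = 2.893×10^-5 m⁴
At the buckling limit P_cr = P = 1.170×10^5 N
From P_cr = π²EI/(K·L)²:  L = (1/K)·√(π²EI/P_cr) = (1/2)·√(π²×1.07×10^11×2.893×10^-5/1.170×10^5)
L = 8.08 m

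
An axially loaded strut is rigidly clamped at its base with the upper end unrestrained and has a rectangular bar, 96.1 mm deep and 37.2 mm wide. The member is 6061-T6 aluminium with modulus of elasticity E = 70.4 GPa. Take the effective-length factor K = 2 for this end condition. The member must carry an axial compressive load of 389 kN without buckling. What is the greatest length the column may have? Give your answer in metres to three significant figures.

Buckling occurs about the weak axis: I_min = h·b³/12 with b = 37.2 mm (the shorter side).
I_min = 96.1×37.2³/12 = 4.123×10^5 mm⁴
I = 4.123×10^-7 m⁴
At the buckling limit P_cr = P = 3.890×10^5 N
From P_cr = π²EI/(K·L)²:  L = (1/K)·√(π²EI/P_cr) = (1/2)·√(π²×7.04×10^10×4.123×10^-7/3.890×10^5)
L = 0.429 m

L_max ≈ 0.429 m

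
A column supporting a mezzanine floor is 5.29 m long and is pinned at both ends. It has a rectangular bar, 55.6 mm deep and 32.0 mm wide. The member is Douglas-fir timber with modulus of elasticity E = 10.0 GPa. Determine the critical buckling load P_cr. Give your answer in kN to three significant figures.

Buckling occurs about the weak axis: I_min = h·b³/12 with b = 32.0 mm (the shorter side).
I_min = 55.6×32.0³/12 = 1.518×10^5 mm⁴
I = 1.518×10^5 mm⁴ = 1.518×10^-7 m⁴
Effective length L_e = K·L = 1 × 5.29 = 5.290 m
P_cr = π²EI / L_e² = π² × 10.0×10⁹ × 1.518×10^-7 / 5.290² = 535.5 N

P_cr ≈ 0.535 kN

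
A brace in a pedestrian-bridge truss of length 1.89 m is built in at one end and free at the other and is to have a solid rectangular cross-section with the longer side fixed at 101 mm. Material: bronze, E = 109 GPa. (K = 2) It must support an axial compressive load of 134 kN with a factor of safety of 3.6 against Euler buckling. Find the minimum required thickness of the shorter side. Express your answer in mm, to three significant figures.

Required P_cr = n·P = 3.6 × 134 = 482.4 kN
L_e = K·L = 2 × 1.89 = 3.780 m
Required I = P_cr·L_e²/(π²E) = 4.824×10^5 × 3.780² / (π² × 1.09×10^11) = 6.407×10^-6 m⁴
I_req = 6.407×10^6 mm⁴
Rectangle, weak axis: I_min = h·b³/12 with h = 101 mm fixed  ⇒  b = (12I/h)^(1/3) = 91.3 mm

b ≈ 91.3 mm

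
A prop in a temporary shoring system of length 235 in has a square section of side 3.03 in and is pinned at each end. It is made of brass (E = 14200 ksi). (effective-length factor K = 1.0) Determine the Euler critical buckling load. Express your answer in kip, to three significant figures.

I = a⁴/12 = 3.03⁴/12 = 7.024 in⁴
Effective length L_e = K·L = 1 × 235 = 235.0 in
P_cr = π²EI / L_e² = π² × 14200×10³ × 7.024 / 235.0² = 1.783×10^4 lb

P_cr ≈ 17.8 kip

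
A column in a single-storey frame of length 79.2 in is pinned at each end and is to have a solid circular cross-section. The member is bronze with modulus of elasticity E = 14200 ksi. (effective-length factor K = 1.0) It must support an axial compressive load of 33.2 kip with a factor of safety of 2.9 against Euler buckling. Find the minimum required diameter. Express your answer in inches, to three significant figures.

Required P_cr = n·P = 2.9 × 33.2 = 96.28 kip
L_e = K·L = 1 × 79.2 = 79.20 in
Required I = P_cr·L_e²/(π²E) = 9.628×10^4 × 79.20² / (π² × 1.42×10^7) = 4.309 in⁴
Solid circle: I = πd⁴/64  ⇒  d = (64I/π)^(1/4) = (64×4.309/π)^(1/4) = 3.06 in

d ≈ 3.06 in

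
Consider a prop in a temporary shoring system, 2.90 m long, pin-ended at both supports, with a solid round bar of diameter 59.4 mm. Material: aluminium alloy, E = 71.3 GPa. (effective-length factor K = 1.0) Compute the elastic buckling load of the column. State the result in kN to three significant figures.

P_cr ≈ 51.1 kN

I = πd⁴/64 = π×59.4⁴/64 = 6.111×10^5 mm⁴
I = 6.111×10^5 mm⁴ = 6.111×10^-7 m⁴
Effective length L_e = K·L = 1 × 2.90 = 2.900 m
P_cr = π²EI / L_e² = π² × 71.3×10⁹ × 6.111×10^-7 / 2.900² = 5.113×10^4 N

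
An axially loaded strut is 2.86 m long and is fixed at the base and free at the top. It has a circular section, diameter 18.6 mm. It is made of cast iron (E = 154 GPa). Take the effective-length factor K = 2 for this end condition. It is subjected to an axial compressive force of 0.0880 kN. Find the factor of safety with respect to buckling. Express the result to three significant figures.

I = πd⁴/64 = π×18.6⁴/64 = 5.875×10^3 mm⁴
I = 5.875×10^3 mm⁴ = 5.875×10^-9 m⁴
Effective length L_e = K·L = 2 × 2.86 = 5.720 m
P_cr = π²EI / L_e² = π² × 154×10⁹ × 5.875×10^-9 / 5.720² = 272.9 N
Factor of safety n = P_cr / P = 0.27293 / 0.0880 = 3.10

n ≈ 3.10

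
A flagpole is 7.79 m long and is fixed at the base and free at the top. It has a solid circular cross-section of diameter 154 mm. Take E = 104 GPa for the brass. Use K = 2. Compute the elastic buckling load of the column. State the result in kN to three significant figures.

I = πd⁴/64 = π×154⁴/64 = 2.761×10^7 mm⁴
I = 2.761×10^7 mm⁴ = 2.761×10^-5 m⁴
Effective length L_e = K·L = 2 × 7.79 = 15.58 m
P_cr = π²EI / L_e² = π² × 104×10⁹ × 2.761×10^-5 / 15.58² = 1.167×10^5 N

P_cr ≈ 117 kN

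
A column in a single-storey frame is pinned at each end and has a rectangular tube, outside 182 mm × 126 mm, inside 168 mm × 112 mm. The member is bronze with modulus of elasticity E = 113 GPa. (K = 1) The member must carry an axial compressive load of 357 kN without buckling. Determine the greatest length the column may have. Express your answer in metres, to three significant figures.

L_max ≈ 5.77 m

Weak-axis I_min = (h_o·b_o³ − h_i·b_i³)/12 with b_o = 126, b_i = 112.0 mm (shorter outer/inner sides).
I_min = (182×126³ − 168.0×112.0³)/12 = 1.067×10^7 mm⁴
I = 1.067×10^-5 m⁴
At the buckling limit P_cr = P = 3.570×10^5 N
From P_cr = π²EI/(K·L)²:  L = (1/K)·√(π²EI/P_cr) = (1/1)·√(π²×1.13×10^11×1.067×10^-5/3.570×10^5)
L = 5.77 m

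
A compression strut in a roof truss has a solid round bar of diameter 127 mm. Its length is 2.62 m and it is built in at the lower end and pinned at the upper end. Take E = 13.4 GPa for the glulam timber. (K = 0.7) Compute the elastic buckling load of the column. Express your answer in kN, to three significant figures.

P_cr ≈ 502 kN

I = πd⁴/64 = π×127⁴/64 = 1.277×10^7 mm⁴
I = 1.277×10^7 mm⁴ = 1.277×10^-5 m⁴
Effective length L_e = K·L = 0.7 × 2.62 = 1.834 m
P_cr = π²EI / L_e² = π² × 13.4×10⁹ × 1.277×10^-5 / 1.834² = 5.021×10^5 N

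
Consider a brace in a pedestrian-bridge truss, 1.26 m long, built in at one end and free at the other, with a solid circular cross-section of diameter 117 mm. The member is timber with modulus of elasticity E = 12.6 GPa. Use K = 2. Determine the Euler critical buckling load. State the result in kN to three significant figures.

I = πd⁴/64 = π×117⁴/64 = 9.198×10^6 mm⁴
I = 9.198×10^6 mm⁴ = 9.198×10^-6 m⁴
Effective length L_e = K·L = 2 × 1.26 = 2.520 m
P_cr = π²EI / L_e² = π² × 12.6×10⁹ × 9.198×10^-6 / 2.520² = 1.801×10^5 N

P_cr ≈ 180 kN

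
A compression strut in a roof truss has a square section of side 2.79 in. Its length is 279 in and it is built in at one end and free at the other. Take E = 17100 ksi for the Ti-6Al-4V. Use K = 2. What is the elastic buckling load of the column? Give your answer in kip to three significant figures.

P_cr ≈ 2.74 kip

I = a⁴/12 = 2.79⁴/12 = 5.049 in⁴
Effective length L_e = K·L = 2 × 279 = 558.0 in
P_cr = π²EI / L_e² = π² × 17100×10³ × 5.049 / 558.0² = 2.737×10^3 lb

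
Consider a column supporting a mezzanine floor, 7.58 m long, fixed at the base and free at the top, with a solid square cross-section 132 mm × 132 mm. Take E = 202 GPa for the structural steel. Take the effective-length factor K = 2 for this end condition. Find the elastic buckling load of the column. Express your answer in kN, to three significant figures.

P_cr ≈ 219 kN

I = a⁴/12 = 132⁴/12 = 2.530×10^7 mm⁴
I = 2.530×10^7 mm⁴ = 2.530×10^-5 m⁴
Effective length L_e = K·L = 2 × 7.58 = 15.16 m
P_cr = π²EI / L_e² = π² × 202×10⁹ × 2.530×10^-5 / 15.16² = 2.195×10^5 N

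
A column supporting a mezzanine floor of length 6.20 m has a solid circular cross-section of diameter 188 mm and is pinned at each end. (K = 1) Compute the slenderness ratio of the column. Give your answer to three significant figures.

I = πd⁴/64 = π×188⁴/64 = 6.132×10^7 mm⁴
A = 2.776×10^4 mm²;  r_min = √(I/A) = √(6.132×10^7/2.776×10^4) = 47.00 mm
L_e = K·L = 1 × 6.20 m = 6.200 m = 6200.0 mm
λ = L_e / r_min = 6200.0 / 47.00 = 132

λ ≈ 132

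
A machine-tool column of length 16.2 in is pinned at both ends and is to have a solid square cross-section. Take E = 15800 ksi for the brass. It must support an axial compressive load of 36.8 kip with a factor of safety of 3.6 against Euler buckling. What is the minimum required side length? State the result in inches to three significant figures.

Required P_cr = n·P = 3.6 × 36.8 = 132.5 kip
L_e = K·L = 1 × 16.2 = 16.20 in
Required I = P_cr·L_e²/(π²E) = 1.325×10^5 × 16.20² / (π² × 1.58×10^7) = 0.2230 in⁴
Solid square: I = a⁴/12  ⇒  a = (12I)^(1/4) = (12×0.2230)^(1/4) = 1.28 in

a ≈ 1.28 in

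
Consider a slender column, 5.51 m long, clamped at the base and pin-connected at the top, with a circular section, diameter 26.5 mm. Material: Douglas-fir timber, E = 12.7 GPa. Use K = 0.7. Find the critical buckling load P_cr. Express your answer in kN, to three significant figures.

P_cr ≈ 0.204 kN

I = πd⁴/64 = π×26.5⁴/64 = 2.421×10^4 mm⁴
I = 2.421×10^4 mm⁴ = 2.421×10^-8 m⁴
Effective length L_e = K·L = 0.7 × 5.51 = 3.857 m
P_cr = π²EI / L_e² = π² × 12.7×10⁹ × 2.421×10^-8 / 3.857² = 204.0 N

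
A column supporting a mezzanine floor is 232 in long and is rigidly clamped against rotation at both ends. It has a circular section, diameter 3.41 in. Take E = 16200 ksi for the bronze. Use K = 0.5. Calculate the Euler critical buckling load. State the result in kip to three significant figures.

P_cr ≈ 78.9 kip

I = πd⁴/64 = π×3.41⁴/64 = 6.637 in⁴
Effective length L_e = K·L = 0.5 × 232 = 116.0 in
P_cr = π²EI / L_e² = π² × 16200×10³ × 6.637 / 116.0² = 7.887×10^4 lb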